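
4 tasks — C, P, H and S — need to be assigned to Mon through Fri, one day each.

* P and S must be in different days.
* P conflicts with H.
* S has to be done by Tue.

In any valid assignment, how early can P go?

Mon

P at Mon is achievable: P=Mon, S=Tue, C=Mon, H=Tue.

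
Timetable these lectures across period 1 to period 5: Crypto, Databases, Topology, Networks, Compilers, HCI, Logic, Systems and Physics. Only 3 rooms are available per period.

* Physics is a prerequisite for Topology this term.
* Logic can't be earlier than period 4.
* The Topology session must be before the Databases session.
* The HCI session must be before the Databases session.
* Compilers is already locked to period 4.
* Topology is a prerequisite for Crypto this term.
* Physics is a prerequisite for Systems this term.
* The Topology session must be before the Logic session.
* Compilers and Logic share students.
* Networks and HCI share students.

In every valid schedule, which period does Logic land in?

Logic's window is period 4–period 5.
Compilers is fixed at period 4, and Logic can't share a period with Compilers.
So Logic must be period 5.

period 5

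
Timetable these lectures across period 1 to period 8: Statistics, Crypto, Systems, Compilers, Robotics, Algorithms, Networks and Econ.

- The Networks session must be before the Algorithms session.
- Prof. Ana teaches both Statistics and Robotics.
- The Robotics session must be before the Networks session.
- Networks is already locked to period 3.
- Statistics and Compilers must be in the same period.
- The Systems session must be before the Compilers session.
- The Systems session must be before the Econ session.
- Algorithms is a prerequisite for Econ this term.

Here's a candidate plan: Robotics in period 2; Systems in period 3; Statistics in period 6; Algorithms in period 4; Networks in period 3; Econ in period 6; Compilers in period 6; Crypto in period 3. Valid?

Valid

Statistics and Compilers must be in the same period — holds.
Networks is already locked to period 3 — holds.
Prof. Ana teaches both Statistics and Robotics — holds.
The Systems session must be before the Compilers session — holds.
The Systems session must be before the Econ session — holds.
The Robotics session must be before the Networks session — holds.
Algorithms is a prerequisite for Econ this term — holds.
The Networks session must be before the Algorithms session — holds.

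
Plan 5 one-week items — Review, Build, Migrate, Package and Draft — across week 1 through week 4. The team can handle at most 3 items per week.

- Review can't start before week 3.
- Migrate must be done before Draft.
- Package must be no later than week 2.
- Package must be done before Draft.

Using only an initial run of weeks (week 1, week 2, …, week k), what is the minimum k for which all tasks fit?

3

The precedence chain requires at least 2 distinct weeks.
With at most 3 per week and 5 tasks, at least 2 weeks are needed.
Review can't be placed before week 3, so the schedule must run through at least week 3.
3 works (last occupied week: week 3): for example Review in week 3, Build in week 1, Draft in week 2, Migrate in week 1, Package in week 1.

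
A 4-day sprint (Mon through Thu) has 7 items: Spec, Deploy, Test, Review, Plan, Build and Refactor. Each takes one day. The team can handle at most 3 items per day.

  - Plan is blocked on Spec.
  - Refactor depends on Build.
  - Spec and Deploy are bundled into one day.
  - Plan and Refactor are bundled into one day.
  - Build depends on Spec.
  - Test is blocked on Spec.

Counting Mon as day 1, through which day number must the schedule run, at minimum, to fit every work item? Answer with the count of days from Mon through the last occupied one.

The precedence chain requires at least 3 distinct days.
With at most 3 per day and 7 work items, at least 3 days are needed.
3 works (last occupied day: Wed): for example Deploy -> Mon, Test -> Tue, Spec -> Mon, Refactor -> Wed, Build -> Tue, Plan -> Wed, Review -> Mon.

3 days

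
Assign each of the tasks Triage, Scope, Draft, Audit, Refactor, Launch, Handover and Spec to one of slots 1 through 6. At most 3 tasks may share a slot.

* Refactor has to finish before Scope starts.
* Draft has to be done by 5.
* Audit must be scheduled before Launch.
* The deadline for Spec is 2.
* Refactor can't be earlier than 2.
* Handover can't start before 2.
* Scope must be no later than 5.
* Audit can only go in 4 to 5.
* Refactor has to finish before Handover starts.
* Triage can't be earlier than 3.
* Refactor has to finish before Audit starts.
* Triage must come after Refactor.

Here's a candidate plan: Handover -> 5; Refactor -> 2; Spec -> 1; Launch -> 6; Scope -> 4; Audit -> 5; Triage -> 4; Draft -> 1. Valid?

Yes, all constraints hold

Audit can only go in 4 to 5 — holds.
Refactor can't be earlier than 2 — holds.
Handover can't start before 2 — holds.
Draft has to be done by 5 — holds.
At most 3 tasks may share a slot — holds.
Audit must be scheduled before Launch — holds.
Triage must come after Refactor — holds.
Scope must be no later than 5 — holds.
The deadline for Spec is 2 — holds.
Refactor has to finish before Audit starts — holds.
Triage can't be earlier than 3 — holds.
Refactor has to finish before Handover starts — holds.
Refactor has to finish before Scope starts — holds.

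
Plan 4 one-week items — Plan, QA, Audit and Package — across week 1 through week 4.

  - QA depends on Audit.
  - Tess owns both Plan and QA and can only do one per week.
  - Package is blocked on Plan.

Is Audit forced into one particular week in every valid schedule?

No

Audit can be week 1 (e.g. QA=week 2, Package=week 2, Plan=week 1, Audit=week 1) or week 2 (e.g. Package=week 2; QA=week 3; Plan=week 1; Audit=week 2).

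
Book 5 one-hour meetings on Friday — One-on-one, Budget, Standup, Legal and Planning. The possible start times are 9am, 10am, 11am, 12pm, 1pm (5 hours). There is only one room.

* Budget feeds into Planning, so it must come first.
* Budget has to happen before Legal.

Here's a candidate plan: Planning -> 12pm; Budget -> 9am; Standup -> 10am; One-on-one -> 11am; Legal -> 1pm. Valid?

Budget has to happen before Legal — holds.
Budget feeds into Planning, so it must come first — holds.
There is only one room — holds.

Yes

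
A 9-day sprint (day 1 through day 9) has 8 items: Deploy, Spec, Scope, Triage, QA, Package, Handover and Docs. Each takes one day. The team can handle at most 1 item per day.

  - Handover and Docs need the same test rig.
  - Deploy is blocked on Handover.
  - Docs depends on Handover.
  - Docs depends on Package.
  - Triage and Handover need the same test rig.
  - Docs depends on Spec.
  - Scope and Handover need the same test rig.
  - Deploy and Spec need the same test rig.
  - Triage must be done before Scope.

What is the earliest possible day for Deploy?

day 2

Precedence pushes Deploy to at least day 2.
Deploy at day 2 is achievable: Docs -> day 5; QA -> day 8; Deploy -> day 2; Handover -> day 1; Triage -> day 6; Scope -> day 7; Spec -> day 3; Package -> day 4.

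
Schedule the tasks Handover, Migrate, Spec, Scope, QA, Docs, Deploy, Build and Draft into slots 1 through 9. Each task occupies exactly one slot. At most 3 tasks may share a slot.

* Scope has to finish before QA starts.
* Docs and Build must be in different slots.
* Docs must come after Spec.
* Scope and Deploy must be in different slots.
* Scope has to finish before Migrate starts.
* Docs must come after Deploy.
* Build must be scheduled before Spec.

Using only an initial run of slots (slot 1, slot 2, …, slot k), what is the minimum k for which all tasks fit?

3 slots

The precedence chain requires at least 3 distinct slots.
With at most 3 per slot and 9 tasks, at least 3 slots are needed.
3 works (last occupied slot: 3): for example Draft -> 3, Migrate -> 2, Spec -> 2, Deploy -> 2, Build -> 1, Scope -> 1, QA -> 3, Handover -> 1, Docs -> 3.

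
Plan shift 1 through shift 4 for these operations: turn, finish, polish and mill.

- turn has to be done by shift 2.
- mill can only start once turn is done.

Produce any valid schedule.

mill -> shift 2; finish -> shift 1; polish -> shift 1; turn -> shift 1

Checking: turn(shift 1) before mill(shift 2); turn=shift 1 in [shift 1,shift 2].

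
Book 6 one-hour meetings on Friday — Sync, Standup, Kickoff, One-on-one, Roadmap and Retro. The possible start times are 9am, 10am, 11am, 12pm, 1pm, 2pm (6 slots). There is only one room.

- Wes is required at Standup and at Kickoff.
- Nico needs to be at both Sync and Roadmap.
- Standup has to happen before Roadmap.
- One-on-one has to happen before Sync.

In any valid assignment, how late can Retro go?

Retro at 2pm is achievable: Sync in 10am; Standup in 11am; Retro in 2pm; One-on-one in 9am; Roadmap in 12pm; Kickoff in 1pm.

2pm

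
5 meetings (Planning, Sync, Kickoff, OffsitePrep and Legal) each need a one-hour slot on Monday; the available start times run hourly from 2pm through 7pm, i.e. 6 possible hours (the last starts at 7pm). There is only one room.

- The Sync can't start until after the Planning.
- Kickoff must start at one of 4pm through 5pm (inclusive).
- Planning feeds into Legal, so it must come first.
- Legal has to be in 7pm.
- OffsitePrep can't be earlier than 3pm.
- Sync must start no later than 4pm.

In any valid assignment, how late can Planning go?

3pm

Downstream work caps Planning at 3pm.
Planning at 3pm is achievable: Kickoff -> 5pm; Sync -> 4pm; Legal -> 7pm; Planning -> 3pm; OffsitePrep -> 6pm.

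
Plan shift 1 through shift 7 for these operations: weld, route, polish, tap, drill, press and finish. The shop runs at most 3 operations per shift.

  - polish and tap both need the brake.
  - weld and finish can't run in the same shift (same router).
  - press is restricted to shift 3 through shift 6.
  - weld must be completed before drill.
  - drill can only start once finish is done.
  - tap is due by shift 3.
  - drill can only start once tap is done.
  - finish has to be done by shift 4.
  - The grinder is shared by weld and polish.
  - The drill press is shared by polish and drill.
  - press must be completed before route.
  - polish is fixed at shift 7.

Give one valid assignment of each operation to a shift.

press in shift 3, drill in shift 3, route in shift 4, polish in shift 7, tap in shift 1, finish in shift 1, weld in shift 2

Checking: press(shift 3) before route(shift 4); tap(shift 1) before drill(shift 3); finish(shift 1) before drill(shift 3); weld(shift 2) before drill(shift 3); polish(shift 7) != tap(shift 1); weld(shift 2) != finish(shift 1); weld(shift 2) != polish(shift 7); polish(shift 7) != drill(shift 3); finish=shift 1 in [shift 1,shift 4]; press=shift 3 in [shift 3,shift 6]; tap=shift 1 in [shift 1,shift 3]; polish=shift 7 in [shift 7,shift 7]; max 2 per shift (cap 3).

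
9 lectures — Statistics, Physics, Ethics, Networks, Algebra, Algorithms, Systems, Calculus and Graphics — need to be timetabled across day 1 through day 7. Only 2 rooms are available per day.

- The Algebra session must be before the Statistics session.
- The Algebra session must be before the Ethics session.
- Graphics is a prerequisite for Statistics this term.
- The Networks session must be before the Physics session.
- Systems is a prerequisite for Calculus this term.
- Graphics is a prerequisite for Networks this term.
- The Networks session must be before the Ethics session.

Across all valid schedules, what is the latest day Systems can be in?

day 6

Downstream work caps Systems at day 6.
Systems at day 6 is achievable: Statistics in day 2, Ethics in day 3, Algorithms in day 4, Graphics in day 1, Systems in day 6, Calculus in day 7, Algebra in day 1, Networks in day 2, Physics in day 3.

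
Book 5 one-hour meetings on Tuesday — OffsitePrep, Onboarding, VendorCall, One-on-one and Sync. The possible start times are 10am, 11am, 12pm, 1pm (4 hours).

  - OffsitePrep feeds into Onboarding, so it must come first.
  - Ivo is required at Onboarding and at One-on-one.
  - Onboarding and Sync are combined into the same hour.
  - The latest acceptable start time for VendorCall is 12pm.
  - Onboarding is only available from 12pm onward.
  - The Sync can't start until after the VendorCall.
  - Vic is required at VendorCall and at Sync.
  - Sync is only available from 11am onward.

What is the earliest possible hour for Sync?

Sync is available from 11am; Sync must be in the same hour as Onboarding, which can't be before 12pm, so Sync is at least 12pm.
Sync at 12pm is achievable: Sync=12pm; Onboarding=12pm; VendorCall=10am; OffsitePrep=10am; One-on-one=10am.

12pm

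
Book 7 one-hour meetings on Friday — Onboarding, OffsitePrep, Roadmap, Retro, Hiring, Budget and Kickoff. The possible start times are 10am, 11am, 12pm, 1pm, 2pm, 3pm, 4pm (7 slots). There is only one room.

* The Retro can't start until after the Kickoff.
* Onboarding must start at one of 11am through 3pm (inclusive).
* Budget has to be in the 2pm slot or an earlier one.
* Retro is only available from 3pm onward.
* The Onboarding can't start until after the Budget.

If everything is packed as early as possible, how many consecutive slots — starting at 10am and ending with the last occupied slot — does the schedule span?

7

The precedence chain requires at least 2 distinct slots.
With at most 1 per slot and 7 meetings, at least 7 slots are needed.
Retro can't be placed before 3pm — that is slot 6 counting from 10am — so the schedule must run through at least 6 slots.
7 works (last occupied slot: 4pm): for example Kickoff=12pm, Onboarding=11am, Budget=10am, Hiring=4pm, Retro=3pm, OffsitePrep=1pm, Roadmap=2pm.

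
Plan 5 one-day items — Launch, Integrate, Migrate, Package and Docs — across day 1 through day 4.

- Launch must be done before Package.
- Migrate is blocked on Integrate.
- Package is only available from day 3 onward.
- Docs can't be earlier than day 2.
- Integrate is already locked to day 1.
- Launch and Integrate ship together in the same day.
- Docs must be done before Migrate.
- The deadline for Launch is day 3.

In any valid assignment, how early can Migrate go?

Precedence pushes Migrate to at least day 3.
Migrate at day 3 is achievable: Integrate in day 1; Docs in day 2; Migrate in day 3; Launch in day 1; Package in day 3.

day 3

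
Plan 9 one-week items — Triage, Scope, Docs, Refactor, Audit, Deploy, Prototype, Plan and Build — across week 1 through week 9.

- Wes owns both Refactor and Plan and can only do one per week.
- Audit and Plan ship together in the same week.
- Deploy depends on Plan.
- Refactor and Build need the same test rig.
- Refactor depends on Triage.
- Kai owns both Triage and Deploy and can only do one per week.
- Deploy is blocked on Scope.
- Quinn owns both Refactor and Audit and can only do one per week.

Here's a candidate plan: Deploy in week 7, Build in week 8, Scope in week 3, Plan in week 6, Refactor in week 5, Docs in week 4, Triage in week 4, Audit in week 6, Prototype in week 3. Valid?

Refactor and Build need the same test rig — holds.
Refactor depends on Triage — holds.
Wes owns both Refactor and Plan and can only do one per week — holds.
Quinn owns both Refactor and Audit and can only do one per week — holds.
Kai owns both Triage and Deploy and can only do one per week — holds.
Deploy depends on Plan — holds.
Deploy is blocked on Scope — holds.
Audit and Plan ship together in the same week — holds.

Yes, all constraints hold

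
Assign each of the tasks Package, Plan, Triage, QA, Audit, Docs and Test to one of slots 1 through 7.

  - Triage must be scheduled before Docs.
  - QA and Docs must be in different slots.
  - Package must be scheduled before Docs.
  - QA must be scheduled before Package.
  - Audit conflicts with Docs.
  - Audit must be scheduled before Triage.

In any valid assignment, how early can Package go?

Precedence pushes Package to at least 2; downstream work caps Package at 6.
Package at 2 is achievable: Plan=1, Audit=1, Docs=3, Test=1, QA=1, Triage=2, Package=2.

2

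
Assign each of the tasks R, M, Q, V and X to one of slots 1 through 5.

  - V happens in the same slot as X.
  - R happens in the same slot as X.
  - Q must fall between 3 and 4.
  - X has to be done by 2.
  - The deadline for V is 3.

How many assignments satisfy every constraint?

20

Splitting on R: it can be 1 (10), 2 (10). Listing each branch's schedules as (M, Q, V, X):
R=1: (1,3,1,1) (1,4,1,1) (2,3,1,1) (2,4,1,1) (3,3,1,1) (3,4,1,1) (4,3,1,1) (4,4,1,1) (5,3,1,1) (5,4,1,1) — 10.
R=2: (1,3,2,2) (1,4,2,2) (2,3,2,2) (2,4,2,2) (3,3,2,2) (3,4,2,2) (4,3,2,2) (4,4,2,2) (5,3,2,2) (5,4,2,2) — 10.
Summing: 10 + 10 = 20.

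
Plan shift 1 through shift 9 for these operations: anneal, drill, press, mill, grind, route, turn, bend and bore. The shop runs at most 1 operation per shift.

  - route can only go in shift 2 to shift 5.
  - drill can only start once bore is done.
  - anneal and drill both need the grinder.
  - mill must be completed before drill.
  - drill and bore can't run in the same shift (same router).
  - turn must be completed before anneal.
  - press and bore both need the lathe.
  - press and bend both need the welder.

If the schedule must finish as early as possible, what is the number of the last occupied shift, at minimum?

shift 9

The precedence chain requires at least 2 distinct shifts.
With at most 1 per shift and 9 operations, at least 9 shifts are needed.
9 works (last occupied shift: shift 9): for example route -> shift 2; mill -> shift 1; bend -> shift 9; anneal -> shift 6; drill -> shift 4; press -> shift 7; turn -> shift 5; grind -> shift 8; bore -> shift 3.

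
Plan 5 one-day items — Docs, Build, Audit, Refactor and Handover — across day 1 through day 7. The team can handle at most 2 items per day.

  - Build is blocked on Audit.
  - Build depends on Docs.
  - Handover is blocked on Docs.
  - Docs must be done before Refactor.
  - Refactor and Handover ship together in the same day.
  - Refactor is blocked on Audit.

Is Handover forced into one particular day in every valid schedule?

Handover can be day 2 (e.g. Docs=day 1; Build=day 3; Handover=day 2; Refactor=day 2; Audit=day 1) or day 3 (e.g. Audit=day 1, Docs=day 1, Build=day 2, Refactor=day 3, Handover=day 3).

No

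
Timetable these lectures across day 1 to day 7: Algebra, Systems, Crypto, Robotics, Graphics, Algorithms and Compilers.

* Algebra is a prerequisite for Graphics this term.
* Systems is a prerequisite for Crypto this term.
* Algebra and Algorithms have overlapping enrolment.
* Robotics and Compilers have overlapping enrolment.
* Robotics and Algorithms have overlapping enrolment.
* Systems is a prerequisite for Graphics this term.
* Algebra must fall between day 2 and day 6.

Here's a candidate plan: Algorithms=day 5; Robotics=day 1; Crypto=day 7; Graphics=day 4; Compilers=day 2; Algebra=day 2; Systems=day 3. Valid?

Valid

Robotics and Algorithms have overlapping enrolment — holds.
Robotics and Compilers have overlapping enrolment — holds.
Algebra must fall between day 2 and day 6 — holds.
Systems is a prerequisite for Graphics this term — holds.
Algebra is a prerequisite for Graphics this term — holds.
Algebra and Algorithms have overlapping enrolment — holds.
Systems is a prerequisite for Crypto this term — holds.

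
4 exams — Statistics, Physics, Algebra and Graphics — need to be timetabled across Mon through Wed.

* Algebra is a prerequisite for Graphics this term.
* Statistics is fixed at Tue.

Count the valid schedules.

9

Splitting on Physics: it can be Mon (3), Tue (3), Wed (3). Listing each branch's schedules as (Statistics, Algebra, Graphics):
Physics=Mon: (Tue,Mon,Tue) (Tue,Mon,Wed) (Tue,Tue,Wed) — 3.
Physics=Tue: (Tue,Mon,Tue) (Tue,Mon,Wed) (Tue,Tue,Wed) — 3.
Physics=Wed: (Tue,Mon,Tue) (Tue,Mon,Wed) (Tue,Tue,Wed) — 3.
Summing: 3 + 3 + 3 = 9.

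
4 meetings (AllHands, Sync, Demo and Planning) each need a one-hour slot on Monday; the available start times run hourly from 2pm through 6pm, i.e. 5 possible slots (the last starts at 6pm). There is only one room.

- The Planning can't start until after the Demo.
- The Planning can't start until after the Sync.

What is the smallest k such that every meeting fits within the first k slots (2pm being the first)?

The precedence chain requires at least 2 distinct slots.
With at most 1 per slot and 4 meetings, at least 4 slots are needed.
4 works (last occupied slot: 5pm): for example Sync in 2pm; Planning in 4pm; AllHands in 5pm; Demo in 3pm.

4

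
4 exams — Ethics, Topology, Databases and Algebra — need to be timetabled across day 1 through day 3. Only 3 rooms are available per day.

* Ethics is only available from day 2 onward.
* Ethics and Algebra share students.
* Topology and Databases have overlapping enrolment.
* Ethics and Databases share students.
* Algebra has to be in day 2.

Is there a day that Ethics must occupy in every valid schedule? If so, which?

Ethics's window is day 2–day 3.
Algebra is fixed at day 2, and Ethics can't share a day with Algebra.
So Ethics must be day 3.

day 3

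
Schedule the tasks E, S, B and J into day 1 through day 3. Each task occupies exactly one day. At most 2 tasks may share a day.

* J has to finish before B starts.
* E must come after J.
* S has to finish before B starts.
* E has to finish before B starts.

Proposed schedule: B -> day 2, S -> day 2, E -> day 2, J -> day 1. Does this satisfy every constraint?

J has to finish before B starts — holds.
At most 2 tasks may share a day — violated.
E has to finish before B starts — violated.
S has to finish before B starts — violated.
E must come after J — holds.

No. At most 2 tasks may share a day is not satisfied.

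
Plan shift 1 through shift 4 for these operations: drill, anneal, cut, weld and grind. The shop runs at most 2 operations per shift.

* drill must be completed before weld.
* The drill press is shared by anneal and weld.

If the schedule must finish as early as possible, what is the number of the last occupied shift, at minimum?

shift 3

The precedence chain requires at least 2 distinct shifts.
With at most 2 per shift and 5 operations, at least 3 shifts are needed.
3 works (last occupied shift: shift 3): for example grind -> shift 3, anneal -> shift 1, drill -> shift 1, cut -> shift 2, weld -> shift 2.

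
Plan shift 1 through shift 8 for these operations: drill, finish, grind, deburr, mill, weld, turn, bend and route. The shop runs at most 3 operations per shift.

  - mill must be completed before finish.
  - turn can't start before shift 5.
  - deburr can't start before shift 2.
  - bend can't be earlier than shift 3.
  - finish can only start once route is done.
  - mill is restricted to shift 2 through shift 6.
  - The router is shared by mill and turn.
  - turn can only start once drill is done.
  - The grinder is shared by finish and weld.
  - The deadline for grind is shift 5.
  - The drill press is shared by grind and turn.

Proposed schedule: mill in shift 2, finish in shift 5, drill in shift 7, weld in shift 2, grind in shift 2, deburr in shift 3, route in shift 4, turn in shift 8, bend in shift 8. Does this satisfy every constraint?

Yes

mill must be completed before finish — holds.
The drill press is shared by grind and turn — holds.
The deadline for grind is shift 5 — holds.
The router is shared by mill and turn — holds.
The shop runs at most 3 operations per shift — holds.
finish can only start once route is done — holds.
turn can't start before shift 5 — holds.
bend can't be earlier than shift 3 — holds.
turn can only start once drill is done — holds.
deburr can't start before shift 2 — holds.
The grinder is shared by finish and weld — holds.
mill is restricted to shift 2 through shift 6 — holds.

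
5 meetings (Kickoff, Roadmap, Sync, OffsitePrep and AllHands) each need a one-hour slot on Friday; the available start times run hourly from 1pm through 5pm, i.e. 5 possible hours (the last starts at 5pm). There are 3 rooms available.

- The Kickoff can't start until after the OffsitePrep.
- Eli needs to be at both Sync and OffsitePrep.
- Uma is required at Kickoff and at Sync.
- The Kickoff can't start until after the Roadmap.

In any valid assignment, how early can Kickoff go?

Precedence pushes Kickoff to at least 2pm.
Kickoff at 2pm is achievable: OffsitePrep in 1pm, Roadmap in 1pm, Sync in 3pm, Kickoff in 2pm, AllHands in 1pm.

2pm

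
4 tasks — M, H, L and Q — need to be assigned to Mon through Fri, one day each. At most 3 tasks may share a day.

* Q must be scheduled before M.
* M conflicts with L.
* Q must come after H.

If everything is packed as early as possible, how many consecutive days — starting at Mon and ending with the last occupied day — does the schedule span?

The precedence chain requires at least 3 distinct days.
With at most 3 per day and 4 tasks, at least 2 days are needed.
3 works (last occupied day: Wed): for example H in Mon, L in Mon, M in Wed, Q in Tue.

3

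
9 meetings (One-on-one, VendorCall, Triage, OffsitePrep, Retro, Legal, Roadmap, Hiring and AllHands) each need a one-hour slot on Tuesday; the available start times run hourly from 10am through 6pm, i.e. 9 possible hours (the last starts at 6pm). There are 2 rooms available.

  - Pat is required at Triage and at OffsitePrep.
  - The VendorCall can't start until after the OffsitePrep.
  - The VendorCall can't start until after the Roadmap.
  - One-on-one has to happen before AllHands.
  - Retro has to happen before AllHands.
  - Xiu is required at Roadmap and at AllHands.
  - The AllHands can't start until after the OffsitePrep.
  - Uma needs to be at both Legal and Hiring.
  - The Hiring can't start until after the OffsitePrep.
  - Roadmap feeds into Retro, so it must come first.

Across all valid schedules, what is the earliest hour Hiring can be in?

11am

Precedence pushes Hiring to at least 11am.
Hiring at 11am is achievable: OffsitePrep -> 10am, Hiring -> 11am, Triage -> 1pm, Legal -> 2pm, Roadmap -> 10am, Retro -> 12pm, AllHands -> 1pm, One-on-one -> 12pm, VendorCall -> 11am.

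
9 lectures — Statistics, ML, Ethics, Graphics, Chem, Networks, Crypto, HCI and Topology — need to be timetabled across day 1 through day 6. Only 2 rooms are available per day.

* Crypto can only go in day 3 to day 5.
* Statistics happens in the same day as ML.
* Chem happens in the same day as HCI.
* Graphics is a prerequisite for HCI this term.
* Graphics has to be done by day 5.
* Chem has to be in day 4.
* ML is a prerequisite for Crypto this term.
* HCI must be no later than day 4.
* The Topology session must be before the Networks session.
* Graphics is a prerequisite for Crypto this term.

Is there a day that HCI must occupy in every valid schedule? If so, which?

day 4

HCI must be in the same day as Chem, which can't be before day 4, so HCI is at least day 4; HCI's own window allows nothing later than day 4.
So HCI is pinned to day 4.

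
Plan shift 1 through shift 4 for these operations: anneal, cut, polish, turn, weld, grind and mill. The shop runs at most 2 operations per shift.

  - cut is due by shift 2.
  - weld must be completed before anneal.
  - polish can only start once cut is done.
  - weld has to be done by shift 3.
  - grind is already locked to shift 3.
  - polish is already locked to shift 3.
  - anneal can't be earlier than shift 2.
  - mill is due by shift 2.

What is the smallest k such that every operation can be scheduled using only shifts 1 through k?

4 shifts

The precedence chain requires at least 2 distinct shifts.
With at most 2 per shift and 7 operations, at least 4 shifts are needed.
polish can't be placed before shift 3, so the schedule must run through at least shift 3.
4 works (last occupied shift: shift 4): for example anneal -> shift 4; polish -> shift 3; grind -> shift 3; turn -> shift 2; mill -> shift 1; weld -> shift 2; cut -> shift 1.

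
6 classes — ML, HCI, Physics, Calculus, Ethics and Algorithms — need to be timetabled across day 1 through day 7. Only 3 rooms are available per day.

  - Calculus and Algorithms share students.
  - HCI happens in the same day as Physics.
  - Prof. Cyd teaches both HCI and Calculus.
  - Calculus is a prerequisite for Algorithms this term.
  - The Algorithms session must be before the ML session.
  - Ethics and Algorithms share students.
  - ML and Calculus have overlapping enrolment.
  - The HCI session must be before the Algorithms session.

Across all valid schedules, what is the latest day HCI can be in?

day 5

Downstream work caps HCI at day 5.
HCI at day 5 is achievable: HCI=day 5, Physics=day 5, Calculus=day 1, ML=day 7, Algorithms=day 6, Ethics=day 1.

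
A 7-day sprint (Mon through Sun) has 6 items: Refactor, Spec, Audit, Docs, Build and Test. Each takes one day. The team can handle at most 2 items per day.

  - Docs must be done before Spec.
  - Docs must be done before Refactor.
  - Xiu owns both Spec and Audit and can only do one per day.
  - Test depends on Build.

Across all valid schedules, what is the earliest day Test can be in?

Precedence pushes Test to at least Tue.
Test at Tue is achievable: Docs=Mon, Audit=Thu, Refactor=Tue, Build=Mon, Spec=Wed, Test=Tue.

Tue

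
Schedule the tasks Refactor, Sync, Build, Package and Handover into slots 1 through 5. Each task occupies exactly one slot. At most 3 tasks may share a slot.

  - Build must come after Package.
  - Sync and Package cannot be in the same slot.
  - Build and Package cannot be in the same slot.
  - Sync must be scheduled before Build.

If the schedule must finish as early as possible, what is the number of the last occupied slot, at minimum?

The precedence chain requires at least 2 distinct slots.
With at most 3 per slot and 5 tasks, at least 2 slots are needed.
Could 2 slots be enough, i.e. nothing placed later than 2? No: Build must come after Package (at 1 or later) → {2}; Package must come before Build (at 2 or earlier) → {1}; Sync must come before Build (at 2 or earlier) → {1}; Package can't share with Sync (1) → nothing is left.
So 2 slots is not enough.
3 works (last occupied slot: 3): for example Refactor -> 1; Handover -> 1; Sync -> 1; Package -> 2; Build -> 3.

slot 3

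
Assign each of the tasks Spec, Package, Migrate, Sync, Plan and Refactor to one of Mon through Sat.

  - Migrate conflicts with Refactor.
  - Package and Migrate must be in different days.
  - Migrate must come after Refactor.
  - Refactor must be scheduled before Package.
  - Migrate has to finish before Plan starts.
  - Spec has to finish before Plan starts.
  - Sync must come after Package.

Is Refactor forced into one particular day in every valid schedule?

No

Refactor can be Mon (e.g. Spec in Mon; Refactor in Mon; Sync in Wed; Plan in Thu; Package in Tue; Migrate in Wed) or Tue (e.g. Spec=Mon; Plan=Fri; Refactor=Tue; Package=Wed; Sync=Thu; Migrate=Thu).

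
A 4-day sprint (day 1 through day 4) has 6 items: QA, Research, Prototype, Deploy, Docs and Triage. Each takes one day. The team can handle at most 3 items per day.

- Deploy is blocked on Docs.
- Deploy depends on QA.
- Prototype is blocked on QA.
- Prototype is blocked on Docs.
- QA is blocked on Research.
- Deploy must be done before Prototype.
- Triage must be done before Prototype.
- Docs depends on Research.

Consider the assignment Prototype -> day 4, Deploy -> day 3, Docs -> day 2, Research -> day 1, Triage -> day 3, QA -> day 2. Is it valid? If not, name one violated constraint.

Valid

Deploy depends on QA — holds.
Prototype is blocked on QA — holds.
Deploy is blocked on Docs — holds.
The team can handle at most 3 items per day — holds.
QA is blocked on Research — holds.
Prototype is blocked on Docs — holds.
Docs depends on Research — holds.
Deploy must be done before Prototype — holds.
Triage must be done before Prototype — holds.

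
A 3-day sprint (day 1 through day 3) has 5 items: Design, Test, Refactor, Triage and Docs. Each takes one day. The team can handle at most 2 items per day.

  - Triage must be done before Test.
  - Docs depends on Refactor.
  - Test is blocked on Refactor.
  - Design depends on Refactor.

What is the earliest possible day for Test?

Precedence pushes Test to at least day 2.
Test at day 2 is achievable: Test=day 2; Docs=day 3; Refactor=day 1; Design=day 2; Triage=day 1.

day 2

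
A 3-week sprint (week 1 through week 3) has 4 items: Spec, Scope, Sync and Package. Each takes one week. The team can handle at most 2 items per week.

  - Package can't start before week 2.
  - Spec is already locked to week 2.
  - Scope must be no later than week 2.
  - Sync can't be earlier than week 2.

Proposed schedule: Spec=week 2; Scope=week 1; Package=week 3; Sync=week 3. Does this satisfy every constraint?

Valid

The team can handle at most 2 items per week — holds.
Spec is already locked to week 2 — holds.
Sync can't be earlier than week 2 — holds.
Package can't start before week 2 — holds.
Scope must be no later than week 2 — holds.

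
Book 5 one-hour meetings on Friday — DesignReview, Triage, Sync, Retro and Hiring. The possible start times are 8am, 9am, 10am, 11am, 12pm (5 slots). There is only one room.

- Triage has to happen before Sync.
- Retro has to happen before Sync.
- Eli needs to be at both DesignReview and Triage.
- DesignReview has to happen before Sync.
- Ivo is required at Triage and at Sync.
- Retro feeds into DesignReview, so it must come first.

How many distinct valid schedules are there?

15

Splitting on DesignReview: it can be 9am (3), 10am (6), 11am (6). Listing each branch's schedules as (Triage, Sync, Retro, Hiring):
DesignReview=9am: (10am,11am,8am,12pm) (10am,12pm,8am,11am) (11am,12pm,8am,10am) — 3.
DesignReview=10am: (8am,11am,9am,12pm) (8am,12pm,9am,11am) (9am,11am,8am,12pm) (9am,12pm,8am,11am) (11am,12pm,8am,9am) (11am,12pm,9am,8am) — 6.
DesignReview=11am: (8am,12pm,9am,10am) (8am,12pm,10am,9am) (9am,12pm,8am,10am) (9am,12pm,10am,8am) (10am,12pm,8am,9am) (10am,12pm,9am,8am) — 6.
Summing: 3 + 6 + 6 = 15.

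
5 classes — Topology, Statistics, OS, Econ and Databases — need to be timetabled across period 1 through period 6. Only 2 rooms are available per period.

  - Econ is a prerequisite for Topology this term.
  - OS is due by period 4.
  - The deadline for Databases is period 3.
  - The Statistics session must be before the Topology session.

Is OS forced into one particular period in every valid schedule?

No

OS can be period 1 (e.g. Databases -> period 1, Econ -> period 2, Topology -> period 3, Statistics -> period 2, OS -> period 1) or period 2 (e.g. Databases in period 1, Topology in period 3, Econ in period 2, OS in period 2, Statistics in period 1).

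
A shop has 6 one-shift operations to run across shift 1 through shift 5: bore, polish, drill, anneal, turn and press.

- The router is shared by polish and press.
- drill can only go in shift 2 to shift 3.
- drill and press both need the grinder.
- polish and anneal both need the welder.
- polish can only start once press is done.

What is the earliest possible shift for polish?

shift 2

Precedence pushes polish to at least shift 2.
polish at shift 2 is achievable: press -> shift 1; turn -> shift 1; drill -> shift 2; anneal -> shift 1; bore -> shift 1; polish -> shift 2.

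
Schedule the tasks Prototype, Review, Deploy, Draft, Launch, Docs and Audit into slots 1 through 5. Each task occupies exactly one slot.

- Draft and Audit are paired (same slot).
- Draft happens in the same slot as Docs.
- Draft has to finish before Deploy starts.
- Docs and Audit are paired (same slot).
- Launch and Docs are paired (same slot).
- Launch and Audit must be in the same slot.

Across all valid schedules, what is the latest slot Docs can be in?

Docs must be in the same slot as Draft, which can't be after 4, so Docs is at most 4.
Docs at 4 is achievable: Prototype=1; Audit=4; Review=1; Deploy=5; Docs=4; Launch=4; Draft=4.

4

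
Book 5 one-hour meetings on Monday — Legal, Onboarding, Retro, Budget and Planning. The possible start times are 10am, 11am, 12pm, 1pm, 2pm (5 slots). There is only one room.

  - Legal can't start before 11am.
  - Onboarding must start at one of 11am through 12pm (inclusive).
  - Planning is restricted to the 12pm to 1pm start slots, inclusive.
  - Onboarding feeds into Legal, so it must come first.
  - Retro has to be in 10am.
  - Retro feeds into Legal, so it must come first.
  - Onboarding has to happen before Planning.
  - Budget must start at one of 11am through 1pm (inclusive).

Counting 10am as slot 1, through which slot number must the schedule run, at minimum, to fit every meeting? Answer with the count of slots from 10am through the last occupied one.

5

The precedence chain requires at least 2 distinct slots.
With at most 1 per slot and 5 meetings, at least 5 slots are needed.
Planning can't be placed before 12pm — that is slot 3 counting from 10am — so the schedule must run through at least 3 slots.
5 works (last occupied slot: 2pm): for example Budget in 1pm, Planning in 12pm, Legal in 2pm, Onboarding in 11am, Retro in 10am.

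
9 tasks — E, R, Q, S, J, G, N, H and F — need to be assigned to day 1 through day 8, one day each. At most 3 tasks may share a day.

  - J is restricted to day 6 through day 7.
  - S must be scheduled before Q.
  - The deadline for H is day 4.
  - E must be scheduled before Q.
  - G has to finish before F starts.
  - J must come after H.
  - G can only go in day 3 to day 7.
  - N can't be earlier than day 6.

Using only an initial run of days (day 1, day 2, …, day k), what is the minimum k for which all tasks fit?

6

The precedence chain requires at least 2 distinct days.
With at most 3 per day and 9 tasks, at least 3 days are needed.
J can't be placed before day 6, so the schedule must run through at least day 6.
6 works (last occupied day: day 6): for example J in day 6; G in day 3; E in day 1; N in day 6; S in day 1; F in day 4; Q in day 2; R in day 2; H in day 1.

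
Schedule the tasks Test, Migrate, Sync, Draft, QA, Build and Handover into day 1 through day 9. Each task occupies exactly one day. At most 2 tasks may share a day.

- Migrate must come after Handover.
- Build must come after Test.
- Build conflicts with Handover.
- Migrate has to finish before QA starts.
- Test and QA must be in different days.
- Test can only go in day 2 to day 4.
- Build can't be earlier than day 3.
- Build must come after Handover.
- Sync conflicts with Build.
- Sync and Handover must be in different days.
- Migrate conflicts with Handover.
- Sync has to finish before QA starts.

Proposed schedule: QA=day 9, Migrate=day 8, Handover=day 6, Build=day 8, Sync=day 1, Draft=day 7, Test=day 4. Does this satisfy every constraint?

Yes

Build must come after Handover — holds.
At most 2 tasks may share a day — holds.
Sync conflicts with Build — holds.
Build conflicts with Handover — holds.
Migrate has to finish before QA starts — holds.
Build can't be earlier than day 3 — holds.
Test and QA must be in different days — holds.
Migrate conflicts with Handover — holds.
Migrate must come after Handover — holds.
Test can only go in day 2 to day 4 — holds.
Sync and Handover must be in different days — holds.
Sync has to finish before QA starts — holds.
Build must come after Test — holds.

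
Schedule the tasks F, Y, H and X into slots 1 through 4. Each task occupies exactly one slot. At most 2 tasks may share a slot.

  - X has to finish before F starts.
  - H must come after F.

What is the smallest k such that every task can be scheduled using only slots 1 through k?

The precedence chain requires at least 3 distinct slots.
With at most 2 per slot and 4 tasks, at least 2 slots are needed.
3 works (last occupied slot: 3): for example F -> 2; X -> 1; H -> 3; Y -> 1.

3 slots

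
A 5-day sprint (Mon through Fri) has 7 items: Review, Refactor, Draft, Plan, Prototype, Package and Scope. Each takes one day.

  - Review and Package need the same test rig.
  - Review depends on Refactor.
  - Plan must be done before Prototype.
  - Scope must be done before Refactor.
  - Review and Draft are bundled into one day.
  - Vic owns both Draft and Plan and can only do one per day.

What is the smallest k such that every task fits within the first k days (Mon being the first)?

The precedence chain requires at least 3 distinct days.
3 works (last occupied day: Wed): for example Draft in Wed, Scope in Mon, Refactor in Tue, Package in Mon, Review in Wed, Plan in Mon, Prototype in Tue.

3 days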